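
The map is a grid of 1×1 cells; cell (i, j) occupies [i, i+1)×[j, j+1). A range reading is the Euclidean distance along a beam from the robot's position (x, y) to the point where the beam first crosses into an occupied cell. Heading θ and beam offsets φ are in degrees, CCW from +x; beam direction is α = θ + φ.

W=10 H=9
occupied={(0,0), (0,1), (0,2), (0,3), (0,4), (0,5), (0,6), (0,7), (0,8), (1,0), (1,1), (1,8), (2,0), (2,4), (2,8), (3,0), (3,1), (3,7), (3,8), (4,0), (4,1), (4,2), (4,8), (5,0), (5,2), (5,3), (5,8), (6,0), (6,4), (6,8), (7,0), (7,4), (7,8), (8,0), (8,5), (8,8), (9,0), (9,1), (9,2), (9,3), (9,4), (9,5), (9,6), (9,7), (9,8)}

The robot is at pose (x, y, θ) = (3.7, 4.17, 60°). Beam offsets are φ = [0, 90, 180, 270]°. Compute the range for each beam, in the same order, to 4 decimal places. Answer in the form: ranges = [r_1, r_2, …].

beam 1: φ=0°, α=60°
  direction (0.5000, 0.8660); cell (3,4); t to first gridline: x 0.6000, y 0.9584 (then +2.0000 / +1.1547)
    (4,4) via x @ 0.6000
    (4,5) via y @ 0.9584
    (4,6) via y @ 2.1131
    (5,6) via x @ 2.6000
    (5,7) via y @ 3.2678
    (5,8) via y @ 4.4225  # hit
  → r_1 = 4.4225
beam 2: φ=90°, α=150°
  direction (-0.8660, 0.5000); cell (3,4); t to first gridline: x 0.8083, y 1.6600 (then +1.1547 / +2.0000)
    (2,4) via x @ 0.8083  # hit
  → r_2 = 0.8083
beam 3: φ=180°, α=240°
  direction (-0.5000, -0.8660); cell (3,4); t to first gridline: x 1.4000, y 0.1963 (then +2.0000 / +1.1547)
    (3,3) via y @ 0.1963
    (3,2) via y @ 1.3510
    (2,2) via x @ 1.4000
    (2,1) via y @ 2.5057
    (1,1) via x @ 3.4000  # hit
  → r_3 = 3.4000
beam 4: φ=270°, α=330°
  direction (0.8660, -0.5000); cell (3,4); t to first gridline: x 0.3464, y 0.3400 (then +1.1547 / +2.0000)
    (3,3) via y @ 0.3400
    (4,3) via x @ 0.3464
    (5,3) via x @ 1.5011  # hit
  → r_4 = 1.5011

ranges = [4.4225, 0.8083, 3.4000, 1.5011]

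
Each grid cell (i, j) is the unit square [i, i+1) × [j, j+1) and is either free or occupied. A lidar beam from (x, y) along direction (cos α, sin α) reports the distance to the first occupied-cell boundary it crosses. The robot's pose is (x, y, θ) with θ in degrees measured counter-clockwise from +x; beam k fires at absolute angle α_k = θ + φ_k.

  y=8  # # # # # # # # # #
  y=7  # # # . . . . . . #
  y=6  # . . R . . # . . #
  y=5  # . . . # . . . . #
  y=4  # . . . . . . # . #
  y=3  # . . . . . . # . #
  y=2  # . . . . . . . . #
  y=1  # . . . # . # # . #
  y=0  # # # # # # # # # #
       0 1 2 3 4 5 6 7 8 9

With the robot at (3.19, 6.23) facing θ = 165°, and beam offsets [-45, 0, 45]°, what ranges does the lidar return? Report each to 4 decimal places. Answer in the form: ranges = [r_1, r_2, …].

ranges = [0.8891, 2.2673, 2.5288]

beam 1: φ=-45°, α=120°
  cosα=-0.5000 sinα=0.8660 | (3,6) | tMaxX 0.3800 tMaxY 0.8891 | tΔX 2.0000 tΔY 1.1547
    t=0.3800 [x] (2,6)
    t=0.8891 [y] (2,7) — stop
  → r_1 = 0.8891
beam 2: φ=0°, α=165°
  cosα=-0.9659 sinα=0.2588 | (3,6) | tMaxX 0.1967 tMaxY 2.9751 | tΔX 1.0353 tΔY 3.8637
    t=0.1967 [x] (2,6)
    t=1.2320 [x] (1,6)
    t=2.2673 [x] (0,6) — stop
  → r_2 = 2.2673
beam 3: φ=45°, α=210°
  cosα=-0.8660 sinα=-0.5000 | (3,6) | tMaxX 0.2194 tMaxY 0.4600 | tΔX 1.1547 tΔY 2.0000
    t=0.2194 [x] (2,6)
    t=0.4600 [y] (2,5)
    t=1.3741 [x] (1,5)
    t=2.4600 [y] (1,4)
    t=2.5288 [x] (0,4) — stop
  → r_3 = 2.5288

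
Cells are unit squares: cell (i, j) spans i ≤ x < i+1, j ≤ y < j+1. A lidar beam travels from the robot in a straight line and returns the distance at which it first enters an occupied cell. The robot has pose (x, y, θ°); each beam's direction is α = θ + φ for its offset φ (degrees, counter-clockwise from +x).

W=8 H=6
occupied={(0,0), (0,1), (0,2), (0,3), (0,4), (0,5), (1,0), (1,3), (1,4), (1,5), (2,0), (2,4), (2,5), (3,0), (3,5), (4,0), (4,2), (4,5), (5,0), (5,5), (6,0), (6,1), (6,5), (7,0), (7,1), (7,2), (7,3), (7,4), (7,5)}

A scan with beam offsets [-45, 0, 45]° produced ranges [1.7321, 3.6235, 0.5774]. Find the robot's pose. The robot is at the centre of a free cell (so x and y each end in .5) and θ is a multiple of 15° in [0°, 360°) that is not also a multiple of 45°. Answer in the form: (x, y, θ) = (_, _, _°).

Candidates: 19 free-cell centres × 16 headings = 304 poses. Raycast each; keep the one whose scan matches to 4 dp.
  (5.5, 4.5, 300°): beam 1 = 1.9319 ≠ 1.7321 ✗
  (5.5, 2.5, 285°): beam 2 = 1.5529 ≠ 3.6235 ✗
  (4.5, 3.5, 210°): beam 1 = 1.9319 ≠ 1.7321 ✗
  …
  (4.5, 3.5, 195°): r_1=1.7321, r_2=3.6235, r_3=0.5774 — all match ✓
No second candidate reproduces the full scan.

(x, y, θ) = (4.5, 3.5, 195°)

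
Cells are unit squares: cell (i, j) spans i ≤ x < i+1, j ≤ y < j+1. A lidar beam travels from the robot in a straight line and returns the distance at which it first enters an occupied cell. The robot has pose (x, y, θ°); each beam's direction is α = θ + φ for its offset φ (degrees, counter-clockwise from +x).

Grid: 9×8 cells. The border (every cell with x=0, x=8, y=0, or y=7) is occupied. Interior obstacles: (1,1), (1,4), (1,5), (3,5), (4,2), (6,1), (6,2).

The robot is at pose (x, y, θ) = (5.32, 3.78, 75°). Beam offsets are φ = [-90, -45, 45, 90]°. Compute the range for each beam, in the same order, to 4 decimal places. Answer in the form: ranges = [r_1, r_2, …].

beam 1: φ=-90°, α=345°
  dir = (cos 345°, sin 345°) = (0.9659, -0.2588); from cell (5,3)
  next x-line at t=0.7040, next y-line at t=3.0137; Δt_x=1.0353, Δt_y=3.8637
    x: enter (6,3) at t=0.7040
    x: enter (7,3) at t=1.7393
    x: enter (8,3) at t=2.7745 ← occupied
  → r_1 = 2.7745
beam 2: φ=-45°, α=30°
  dir = (cos 30°, sin 30°) = (0.8660, 0.5000); from cell (5,3)
  next x-line at t=0.7852, next y-line at t=0.4400; Δt_x=1.1547, Δt_y=2.0000
    y: enter (5,4) at t=0.4400
    x: enter (6,4) at t=0.7852
    x: enter (7,4) at t=1.9399
    y: enter (7,5) at t=2.4400
    x: enter (8,5) at t=3.0946 ← occupied
  → r_2 = 3.0946
beam 3: φ=45°, α=120°
  dir = (cos 120°, sin 120°) = (-0.5000, 0.8660); from cell (5,3)
  next x-line at t=0.6400, next y-line at t=0.2540; Δt_x=2.0000, Δt_y=1.1547
    y: enter (5,4) at t=0.2540
    x: enter (4,4) at t=0.6400
    y: enter (4,5) at t=1.4087
    y: enter (4,6) at t=2.5634
    x: enter (3,6) at t=2.6400
    y: enter (3,7) at t=3.7181 ← occupied
  → r_3 = 3.7181
beam 4: φ=90°, α=165°
  dir = (cos 165°, sin 165°) = (-0.9659, 0.2588); from cell (5,3)
  next x-line at t=0.3313, next y-line at t=0.8500; Δt_x=1.0353, Δt_y=3.8637
    x: enter (4,3) at t=0.3313
    y: enter (4,4) at t=0.8500
    x: enter (3,4) at t=1.3666
    x: enter (2,4) at t=2.4018
    x: enter (1,4) at t=3.4371 ← occupied
  → r_4 = 3.4371

ranges = [2.7745, 3.0946, 3.7181, 3.4371]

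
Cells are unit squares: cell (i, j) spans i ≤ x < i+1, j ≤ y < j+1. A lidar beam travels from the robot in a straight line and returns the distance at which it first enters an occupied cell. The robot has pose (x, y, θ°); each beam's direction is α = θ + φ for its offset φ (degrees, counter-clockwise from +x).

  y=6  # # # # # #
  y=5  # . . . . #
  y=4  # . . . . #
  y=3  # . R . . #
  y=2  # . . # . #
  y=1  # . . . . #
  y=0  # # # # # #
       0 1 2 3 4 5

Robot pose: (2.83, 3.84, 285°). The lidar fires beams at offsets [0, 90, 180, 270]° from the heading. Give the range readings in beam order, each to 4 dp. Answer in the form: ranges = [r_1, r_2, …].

ranges = [0.8696, 2.2465, 2.2362, 1.8946]

beam 1: φ=0°, α=285°
  d=(0.2588,-0.9659)  start (2,3)  tX=0.6568 tY=0.8696  stride 1/|dx|=3.8637 1/|dy|=1.0353
    cross x-line → (3,3), t=0.6568
    cross y-line → (3,2), t=0.8696 (wall)
  → r_1 = 0.8696
beam 2: φ=90°, α=15°
  d=(0.9659,0.2588)  start (2,3)  tX=0.1760 tY=0.6182  stride 1/|dx|=1.0353 1/|dy|=3.8637
    cross x-line → (3,3), t=0.1760
    cross y-line → (3,4), t=0.6182
    cross x-line → (4,4), t=1.2113
    cross x-line → (5,4), t=2.2465 (wall)
  → r_2 = 2.2465
beam 3: φ=180°, α=105°
  d=(-0.2588,0.9659)  start (2,3)  tX=3.2069 tY=0.1656  stride 1/|dx|=3.8637 1/|dy|=1.0353
    cross y-line → (2,4), t=0.1656
    cross y-line → (2,5), t=1.2009
    cross y-line → (2,6), t=2.2362 (wall)
  → r_3 = 2.2362
beam 4: φ=270°, α=195°
  d=(-0.9659,-0.2588)  start (2,3)  tX=0.8593 tY=3.2455  stride 1/|dx|=1.0353 1/|dy|=3.8637
    cross x-line → (1,3), t=0.8593
    cross x-line → (0,3), t=1.8946 (wall)
  → r_4 = 1.8946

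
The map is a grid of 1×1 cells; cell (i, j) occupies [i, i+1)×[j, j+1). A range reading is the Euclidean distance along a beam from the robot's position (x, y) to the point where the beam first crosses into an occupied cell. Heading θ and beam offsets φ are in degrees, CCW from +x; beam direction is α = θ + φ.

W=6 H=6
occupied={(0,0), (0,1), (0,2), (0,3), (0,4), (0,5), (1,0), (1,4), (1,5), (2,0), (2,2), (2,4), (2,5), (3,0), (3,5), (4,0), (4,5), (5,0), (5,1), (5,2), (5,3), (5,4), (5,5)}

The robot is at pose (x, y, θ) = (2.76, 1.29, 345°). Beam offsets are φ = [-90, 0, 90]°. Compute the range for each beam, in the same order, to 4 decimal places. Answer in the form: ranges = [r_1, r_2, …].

ranges = [0.3002, 1.1205, 0.7350]

beam 1: φ=-90°, α=255°
  direction (-0.2588, -0.9659); cell (2,1); t to first gridline: x 2.9364, y 0.3002 (then +3.8637 / +1.0353)
    (2,0) via y @ 0.3002  # hit
  → r_1 = 0.3002
beam 2: φ=0°, α=345°
  direction (0.9659, -0.2588); cell (2,1); t to first gridline: x 0.2485, y 1.1205 (then +1.0353 / +3.8637)
    (3,1) via x @ 0.2485
    (3,0) via y @ 1.1205  # hit
  → r_2 = 1.1205
beam 3: φ=90°, α=75°
  direction (0.2588, 0.9659); cell (2,1); t to first gridline: x 0.9273, y 0.7350 (then +3.8637 / +1.0353)
    (2,2) via y @ 0.7350  # hit
  → r_3 = 0.7350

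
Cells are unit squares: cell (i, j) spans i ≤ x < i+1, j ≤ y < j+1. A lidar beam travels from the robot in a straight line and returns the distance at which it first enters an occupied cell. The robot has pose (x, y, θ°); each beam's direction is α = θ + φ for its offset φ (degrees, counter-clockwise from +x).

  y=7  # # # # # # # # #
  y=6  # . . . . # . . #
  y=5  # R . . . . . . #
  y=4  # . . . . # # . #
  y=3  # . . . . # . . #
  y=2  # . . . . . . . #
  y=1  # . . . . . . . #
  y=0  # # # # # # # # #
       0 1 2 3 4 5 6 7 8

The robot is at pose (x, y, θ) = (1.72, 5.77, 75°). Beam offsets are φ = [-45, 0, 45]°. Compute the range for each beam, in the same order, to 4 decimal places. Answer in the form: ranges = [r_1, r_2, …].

beam 1: φ=-45°, α=30°
  dir = (cos 30°, sin 30°) = (0.8660, 0.5000); from cell (1,5)
  next x-line at t=0.3233, next y-line at t=0.4600; Δt_x=1.1547, Δt_y=2.0000
    x: enter (2,5) at t=0.3233
    y: enter (2,6) at t=0.4600
    x: enter (3,6) at t=1.4780
    y: enter (3,7) at t=2.4600 ← occupied
  → r_1 = 2.4600
beam 2: φ=0°, α=75°
  dir = (cos 75°, sin 75°) = (0.2588, 0.9659); from cell (1,5)
  next x-line at t=1.0818, next y-line at t=0.2381; Δt_x=3.8637, Δt_y=1.0353
    y: enter (1,6) at t=0.2381
    x: enter (2,6) at t=1.0818
    y: enter (2,7) at t=1.2734 ← occupied
  → r_2 = 1.2734
beam 3: φ=45°, α=120°
  dir = (cos 120°, sin 120°) = (-0.5000, 0.8660); from cell (1,5)
  next x-line at t=1.4400, next y-line at t=0.2656; Δt_x=2.0000, Δt_y=1.1547
    y: enter (1,6) at t=0.2656
    y: enter (1,7) at t=1.4203 ← occupied
  → r_3 = 1.4203

ranges = [2.4600, 1.2734, 1.4203]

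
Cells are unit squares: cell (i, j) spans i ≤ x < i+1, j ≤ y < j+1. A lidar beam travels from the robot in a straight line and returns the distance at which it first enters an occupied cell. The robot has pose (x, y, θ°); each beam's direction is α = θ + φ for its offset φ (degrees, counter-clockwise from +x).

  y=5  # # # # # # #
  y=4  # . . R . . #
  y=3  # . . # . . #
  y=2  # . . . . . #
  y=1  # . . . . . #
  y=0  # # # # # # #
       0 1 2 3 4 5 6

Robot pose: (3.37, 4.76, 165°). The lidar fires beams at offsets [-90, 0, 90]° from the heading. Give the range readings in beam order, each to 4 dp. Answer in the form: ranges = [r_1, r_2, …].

ranges = [0.2485, 0.9273, 0.7868]

beam 1: φ=-90°, α=75°
  cosα=0.2588 sinα=0.9659 | (3,4) | tMaxX 2.4341 tMaxY 0.2485 | tΔX 3.8637 tΔY 1.0353
    t=0.2485 [y] (3,5) — stop
  → r_1 = 0.2485
beam 2: φ=0°, α=165°
  cosα=-0.9659 sinα=0.2588 | (3,4) | tMaxX 0.3831 tMaxY 0.9273 | tΔX 1.0353 tΔY 3.8637
    t=0.3831 [x] (2,4)
    t=0.9273 [y] (2,5) — stop
  → r_2 = 0.9273
beam 3: φ=90°, α=255°
  cosα=-0.2588 sinα=-0.9659 | (3,4) | tMaxX 1.4296 tMaxY 0.7868 | tΔX 3.8637 tΔY 1.0353
    t=0.7868 [y] (3,3) — stop
  → r_3 = 0.7868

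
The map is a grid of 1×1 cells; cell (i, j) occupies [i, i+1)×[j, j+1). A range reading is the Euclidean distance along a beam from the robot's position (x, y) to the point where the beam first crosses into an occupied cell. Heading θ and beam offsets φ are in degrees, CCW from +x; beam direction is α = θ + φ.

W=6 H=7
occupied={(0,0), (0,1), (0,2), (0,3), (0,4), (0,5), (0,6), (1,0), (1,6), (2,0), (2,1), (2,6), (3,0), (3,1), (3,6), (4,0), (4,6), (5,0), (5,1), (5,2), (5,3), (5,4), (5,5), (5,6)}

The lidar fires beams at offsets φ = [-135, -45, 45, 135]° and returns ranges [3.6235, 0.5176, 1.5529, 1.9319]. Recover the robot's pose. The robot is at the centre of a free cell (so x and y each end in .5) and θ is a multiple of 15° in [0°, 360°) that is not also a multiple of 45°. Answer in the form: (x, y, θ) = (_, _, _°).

(x, y, θ) = (1.5, 2.5, 210°)

The pose lattice has 18·16 = 288 candidates. Test each by forward raycasting.
  (2.5, 3.5, 210°): beam 1 = 2.5882 ≠ 3.6235 ✗
  (4.5, 5.5, 75°): beam 1 = 1.0000 ≠ 3.6235 ✗
  (3.5, 3.5, 255°): beam 1 = 2.8868 ≠ 3.6235 ✗
  …
  (1.5, 2.5, 210°): r_1=3.6235, r_2=0.5176, r_3=1.5529, r_4=1.9319 — all match ✓
Only this pose fits every beam.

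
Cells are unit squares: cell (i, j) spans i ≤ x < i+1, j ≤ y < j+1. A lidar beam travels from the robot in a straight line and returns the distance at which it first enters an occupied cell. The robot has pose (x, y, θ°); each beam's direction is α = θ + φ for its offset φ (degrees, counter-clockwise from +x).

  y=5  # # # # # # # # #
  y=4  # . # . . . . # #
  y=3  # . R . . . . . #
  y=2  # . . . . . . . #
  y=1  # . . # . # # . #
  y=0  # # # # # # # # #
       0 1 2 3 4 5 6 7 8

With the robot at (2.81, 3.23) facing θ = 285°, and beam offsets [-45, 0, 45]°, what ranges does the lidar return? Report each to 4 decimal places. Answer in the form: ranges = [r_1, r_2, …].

ranges = [2.5750, 1.2734, 2.5288]

beam 1: φ=-45°, α=240°
  d=(-0.5000,-0.8660)  start (2,3)  tX=1.6200 tY=0.2656  stride 1/|dx|=2.0000 1/|dy|=1.1547
    cross y-line → (2,2), t=0.2656
    cross y-line → (2,1), t=1.4203
    cross x-line → (1,1), t=1.6200
    cross y-line → (1,0), t=2.5750 (wall)
  → r_1 = 2.5750
beam 2: φ=0°, α=285°
  d=(0.2588,-0.9659)  start (2,3)  tX=0.7341 tY=0.2381  stride 1/|dx|=3.8637 1/|dy|=1.0353
    cross y-line → (2,2), t=0.2381
    cross x-line → (3,2), t=0.7341
    cross y-line → (3,1), t=1.2734 (wall)
  → r_2 = 1.2734
beam 3: φ=45°, α=330°
  d=(0.8660,-0.5000)  start (2,3)  tX=0.2194 tY=0.4600  stride 1/|dx|=1.1547 1/|dy|=2.0000
    cross x-line → (3,3), t=0.2194
    cross y-line → (3,2), t=0.4600
    cross x-line → (4,2), t=1.3741
    cross y-line → (4,1), t=2.4600
    cross x-line → (5,1), t=2.5288 (wall)
  → r_3 = 2.5288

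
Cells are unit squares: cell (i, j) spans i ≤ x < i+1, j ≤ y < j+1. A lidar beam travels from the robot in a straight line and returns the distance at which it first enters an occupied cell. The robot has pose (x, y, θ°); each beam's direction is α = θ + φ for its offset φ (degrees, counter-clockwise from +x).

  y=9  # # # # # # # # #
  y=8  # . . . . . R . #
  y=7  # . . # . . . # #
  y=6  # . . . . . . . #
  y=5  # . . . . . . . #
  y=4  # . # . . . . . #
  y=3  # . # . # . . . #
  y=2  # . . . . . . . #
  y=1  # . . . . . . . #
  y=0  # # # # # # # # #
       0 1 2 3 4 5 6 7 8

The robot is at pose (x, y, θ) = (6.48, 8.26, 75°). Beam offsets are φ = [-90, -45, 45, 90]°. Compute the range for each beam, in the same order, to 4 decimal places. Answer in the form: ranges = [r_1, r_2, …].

beam 1: φ=-90°, α=345°
  d=(0.9659,-0.2588)  start (6,8)  tX=0.5383 tY=1.0046  stride 1/|dx|=1.0353 1/|dy|=3.8637
    cross x-line → (7,8), t=0.5383
    cross y-line → (7,7), t=1.0046 (wall)
  → r_1 = 1.0046
beam 2: φ=-45°, α=30°
  d=(0.8660,0.5000)  start (6,8)  tX=0.6004 tY=1.4800  stride 1/|dx|=1.1547 1/|dy|=2.0000
    cross x-line → (7,8), t=0.6004
    cross y-line → (7,9), t=1.4800 (wall)
  → r_2 = 1.4800
beam 3: φ=45°, α=120°
  d=(-0.5000,0.8660)  start (6,8)  tX=0.9600 tY=0.8545  stride 1/|dx|=2.0000 1/|dy|=1.1547
    cross y-line → (6,9), t=0.8545 (wall)
  → r_3 = 0.8545
beam 4: φ=90°, α=165°
  d=(-0.9659,0.2588)  start (6,8)  tX=0.4969 tY=2.8591  stride 1/|dx|=1.0353 1/|dy|=3.8637
    cross x-line → (5,8), t=0.4969
    cross x-line → (4,8), t=1.5322
    cross x-line → (3,8), t=2.5675
    cross y-line → (3,9), t=2.8591 (wall)
  → r_4 = 2.8591

ranges = [1.0046, 1.4800, 0.8545, 2.8591]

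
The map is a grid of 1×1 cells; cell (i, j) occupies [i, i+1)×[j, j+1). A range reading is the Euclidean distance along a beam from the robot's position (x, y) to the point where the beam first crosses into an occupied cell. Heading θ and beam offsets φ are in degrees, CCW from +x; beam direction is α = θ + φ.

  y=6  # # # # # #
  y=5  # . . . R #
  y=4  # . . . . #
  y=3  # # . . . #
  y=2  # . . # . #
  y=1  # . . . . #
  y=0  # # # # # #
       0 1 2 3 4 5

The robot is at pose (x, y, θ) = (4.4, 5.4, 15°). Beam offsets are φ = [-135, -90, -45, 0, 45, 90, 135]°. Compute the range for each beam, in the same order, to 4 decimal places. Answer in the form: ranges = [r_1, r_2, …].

beam 1: φ=-135°, α=240°
  cosα=-0.5000 sinα=-0.8660 | (4,5) | tMaxX 0.8000 tMaxY 0.4619 | tΔX 2.0000 tΔY 1.1547
    t=0.4619 [y] (4,4)
    t=0.8000 [x] (3,4)
    t=1.6166 [y] (3,3)
    t=2.7713 [y] (3,2) — stop
  → r_1 = 2.7713
beam 2: φ=-90°, α=285°
  cosα=0.2588 sinα=-0.9659 | (4,5) | tMaxX 2.3182 tMaxY 0.4141 | tΔX 3.8637 tΔY 1.0353
    t=0.4141 [y] (4,4)
    t=1.4494 [y] (4,3)
    t=2.3182 [x] (5,3) — stop
  → r_2 = 2.3182
beam 3: φ=-45°, α=330°
  cosα=0.8660 sinα=-0.5000 | (4,5) | tMaxX 0.6928 tMaxY 0.8000 | tΔX 1.1547 tΔY 2.0000
    t=0.6928 [x] (5,5) — stop
  → r_3 = 0.6928
beam 4: φ=0°, α=15°
  cosα=0.9659 sinα=0.2588 | (4,5) | tMaxX 0.6212 tMaxY 2.3182 | tΔX 1.0353 tΔY 3.8637
    t=0.6212 [x] (5,5) — stop
  → r_4 = 0.6212
beam 5: φ=45°, α=60°
  cosα=0.5000 sinα=0.8660 | (4,5) | tMaxX 1.2000 tMaxY 0.6928 | tΔX 2.0000 tΔY 1.1547
    t=0.6928 [y] (4,6) — stop
  → r_5 = 0.6928
beam 6: φ=90°, α=105°
  cosα=-0.2588 sinα=0.9659 | (4,5) | tMaxX 1.5455 tMaxY 0.6212 | tΔX 3.8637 tΔY 1.0353
    t=0.6212 [y] (4,6) — stop
  → r_6 = 0.6212
beam 7: φ=135°, α=150°
  cosα=-0.8660 sinα=0.5000 | (4,5) | tMaxX 0.4619 tMaxY 1.2000 | tΔX 1.1547 tΔY 2.0000
    t=0.4619 [x] (3,5)
    t=1.2000 [y] (3,6) — stop
  → r_7 = 1.2000

ranges = [2.7713, 2.3182, 0.6928, 0.6212, 0.6928, 0.6212, 1.2000]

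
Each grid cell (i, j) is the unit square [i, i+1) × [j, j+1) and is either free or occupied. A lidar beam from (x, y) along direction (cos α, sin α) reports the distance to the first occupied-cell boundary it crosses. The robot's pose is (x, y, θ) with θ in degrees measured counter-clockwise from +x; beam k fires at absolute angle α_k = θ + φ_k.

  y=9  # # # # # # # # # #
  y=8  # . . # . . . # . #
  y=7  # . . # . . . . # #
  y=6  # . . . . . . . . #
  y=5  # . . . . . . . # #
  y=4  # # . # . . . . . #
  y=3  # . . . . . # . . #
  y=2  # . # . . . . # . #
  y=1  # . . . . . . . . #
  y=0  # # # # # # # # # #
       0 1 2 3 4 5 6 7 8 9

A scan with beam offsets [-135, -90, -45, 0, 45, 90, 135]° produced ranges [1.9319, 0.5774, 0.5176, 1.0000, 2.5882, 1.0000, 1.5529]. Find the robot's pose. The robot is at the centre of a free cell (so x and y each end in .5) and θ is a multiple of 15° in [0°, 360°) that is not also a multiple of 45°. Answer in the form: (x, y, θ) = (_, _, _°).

(x, y, θ) = (6.5, 1.5, 330°)

Enumerate (i+0.5, j+0.5, θ) over the 54 free cells and 16 admissible headings. For each, cast all 7 beams and compare to the given ranges.
  (4.5, 7.5, 30°): beam 1 = 2.5882 ≠ 1.9319 ✗
  (6.5, 4.5, 285°): beam 1 = 6.3509 ≠ 1.9319 ✗
  (1.5, 8.5, 345°): beam 1 = 0.5774 ≠ 1.9319 ✗
  …
  (6.5, 1.5, 330°): r_1=1.9319, r_2=0.5774, r_3=0.5176, r_4=1.0000, r_5=2.5882, r_6=1.0000, r_7=1.5529 — all match ✓
Unique over the lattice → pose = (6.5, 1.5, 330°).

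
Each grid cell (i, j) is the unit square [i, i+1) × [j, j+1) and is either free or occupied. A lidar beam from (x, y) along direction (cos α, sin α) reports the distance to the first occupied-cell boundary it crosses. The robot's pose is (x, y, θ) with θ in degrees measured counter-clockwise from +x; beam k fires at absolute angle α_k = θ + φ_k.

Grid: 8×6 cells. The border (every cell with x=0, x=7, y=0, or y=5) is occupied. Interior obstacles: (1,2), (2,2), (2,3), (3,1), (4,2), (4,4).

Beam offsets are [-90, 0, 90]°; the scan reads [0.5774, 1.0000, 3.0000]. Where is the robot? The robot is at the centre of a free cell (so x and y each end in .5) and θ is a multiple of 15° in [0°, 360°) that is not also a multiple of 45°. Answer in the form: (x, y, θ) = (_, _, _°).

Candidates: 18 free-cell centres × 16 headings = 288 poses. Raycast each; keep the one whose scan matches to 4 dp.
  (6.5, 2.5, 300°): beam 1 = 2.8868 ≠ 0.5774 ✗
  (6.5, 1.5, 330°): beam 2 = 0.5774 ≠ 1.0000 ✗
  (3.5, 3.5, 150°): beam 1 = 1.0000 ≠ 0.5774 ✗
  (6.5, 1.5, 30°): beam 2 = 0.5774 ≠ 1.0000 ✗
  …
  (5.5, 1.5, 330°): r_1=0.5774, r_2=1.0000, r_3=3.0000 — all match ✓
Only this pose fits every beam.

(x, y, θ) = (5.5, 1.5, 330°)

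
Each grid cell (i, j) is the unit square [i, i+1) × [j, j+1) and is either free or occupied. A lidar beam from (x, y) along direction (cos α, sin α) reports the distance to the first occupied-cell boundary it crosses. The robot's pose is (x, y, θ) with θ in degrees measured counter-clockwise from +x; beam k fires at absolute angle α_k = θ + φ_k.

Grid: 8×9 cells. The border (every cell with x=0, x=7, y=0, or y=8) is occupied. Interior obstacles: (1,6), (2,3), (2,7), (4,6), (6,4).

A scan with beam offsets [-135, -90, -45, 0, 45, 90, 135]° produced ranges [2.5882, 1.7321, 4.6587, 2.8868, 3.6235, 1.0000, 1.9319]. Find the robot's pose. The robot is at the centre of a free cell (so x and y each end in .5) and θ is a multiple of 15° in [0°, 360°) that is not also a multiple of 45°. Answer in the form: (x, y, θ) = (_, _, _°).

Enumerate (i+0.5, j+0.5, θ) over the 37 free cells and 16 admissible headings. For each, cast all 7 beams and compare to the given ranges.
  (3.5, 3.5, 345°): beam 1 = 0.5774 ≠ 2.5882 ✗
  (2.5, 6.5, 300°): beam 1 = 0.5176 ≠ 2.5882 ✗
  (2.5, 5.5, 195°): beam 1 = 2.8868 ≠ 2.5882 ✗
  (6.5, 5.5, 15°): beam 1 = 0.5774 ≠ 2.5882 ✗
  …
  (3.5, 5.5, 330°): r_1=2.5882, r_2=1.7321, r_3=4.6587, r_4=2.8868, r_5=3.6235, r_6=1.0000, r_7=1.9319 — all match ✓
No second candidate reproduces the full scan.

(x, y, θ) = (3.5, 5.5, 330°)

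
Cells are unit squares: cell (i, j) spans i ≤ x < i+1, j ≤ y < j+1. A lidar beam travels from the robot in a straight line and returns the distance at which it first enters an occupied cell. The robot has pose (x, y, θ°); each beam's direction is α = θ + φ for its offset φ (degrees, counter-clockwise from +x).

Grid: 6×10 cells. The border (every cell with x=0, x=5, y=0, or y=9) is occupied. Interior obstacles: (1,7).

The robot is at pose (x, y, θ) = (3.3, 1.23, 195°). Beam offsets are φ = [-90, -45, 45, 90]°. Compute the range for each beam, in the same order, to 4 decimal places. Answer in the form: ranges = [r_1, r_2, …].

ranges = [5.9735, 2.6558, 0.2656, 0.2381]

beam 1: φ=-90°, α=105°
  cosα=-0.2588 sinα=0.9659 | (3,1) | tMaxX 1.1591 tMaxY 0.7972 | tΔX 3.8637 tΔY 1.0353
    t=0.7972 [y] (3,2)
    t=1.1591 [x] (2,2)
    t=1.8324 [y] (2,3)
    t=2.8677 [y] (2,4)
    t=3.9030 [y] (2,5)
    t=4.9383 [y] (2,6)
    t=5.0228 [x] (1,6)
    t=5.9735 [y] (1,7) — stop
  → r_1 = 5.9735
beam 2: φ=-45°, α=150°
  cosα=-0.8660 sinα=0.5000 | (3,1) | tMaxX 0.3464 tMaxY 1.5400 | tΔX 1.1547 tΔY 2.0000
    t=0.3464 [x] (2,1)
    t=1.5011 [x] (1,1)
    t=1.5400 [y] (1,2)
    t=2.6558 [x] (0,2) — stop
  → r_2 = 2.6558
beam 3: φ=45°, α=240°
  cosα=-0.5000 sinα=-0.8660 | (3,1) | tMaxX 0.6000 tMaxY 0.2656 | tΔX 2.0000 tΔY 1.1547
    t=0.2656 [y] (3,0) — stop
  → r_3 = 0.2656
beam 4: φ=90°, α=285°
  cosα=0.2588 sinα=-0.9659 | (3,1) | tMaxX 2.7046 tMaxY 0.2381 | tΔX 3.8637 tΔY 1.0353
    t=0.2381 [y] (3,0) — stop
  → r_4 = 0.2381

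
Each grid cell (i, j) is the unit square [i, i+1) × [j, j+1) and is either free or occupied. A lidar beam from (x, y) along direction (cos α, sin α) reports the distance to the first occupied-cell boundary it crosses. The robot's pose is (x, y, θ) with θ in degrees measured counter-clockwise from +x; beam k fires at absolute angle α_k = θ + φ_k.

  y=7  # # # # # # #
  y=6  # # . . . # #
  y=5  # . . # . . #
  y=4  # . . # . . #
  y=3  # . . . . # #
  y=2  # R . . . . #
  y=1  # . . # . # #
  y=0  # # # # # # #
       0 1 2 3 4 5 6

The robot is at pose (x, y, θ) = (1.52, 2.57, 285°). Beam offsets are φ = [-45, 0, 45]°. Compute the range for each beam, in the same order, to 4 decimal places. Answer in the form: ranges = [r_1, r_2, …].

beam 1: φ=-45°, α=240°
  direction (-0.5000, -0.8660); cell (1,2); t to first gridline: x 1.0400, y 0.6582 (then +2.0000 / +1.1547)
    (1,1) via y @ 0.6582
    (0,1) via x @ 1.0400  # hit
  → r_1 = 1.0400
beam 2: φ=0°, α=285°
  direction (0.2588, -0.9659); cell (1,2); t to first gridline: x 1.8546, y 0.5901 (then +3.8637 / +1.0353)
    (1,1) via y @ 0.5901
    (1,0) via y @ 1.6254  # hit
  → r_2 = 1.6254
beam 3: φ=45°, α=330°
  direction (0.8660, -0.5000); cell (1,2); t to first gridline: x 0.5543, y 1.1400 (then +1.1547 / +2.0000)
    (2,2) via x @ 0.5543
    (2,1) via y @ 1.1400
    (3,1) via x @ 1.7090  # hit
  → r_3 = 1.7090

ranges = [1.0400, 1.6254, 1.7090]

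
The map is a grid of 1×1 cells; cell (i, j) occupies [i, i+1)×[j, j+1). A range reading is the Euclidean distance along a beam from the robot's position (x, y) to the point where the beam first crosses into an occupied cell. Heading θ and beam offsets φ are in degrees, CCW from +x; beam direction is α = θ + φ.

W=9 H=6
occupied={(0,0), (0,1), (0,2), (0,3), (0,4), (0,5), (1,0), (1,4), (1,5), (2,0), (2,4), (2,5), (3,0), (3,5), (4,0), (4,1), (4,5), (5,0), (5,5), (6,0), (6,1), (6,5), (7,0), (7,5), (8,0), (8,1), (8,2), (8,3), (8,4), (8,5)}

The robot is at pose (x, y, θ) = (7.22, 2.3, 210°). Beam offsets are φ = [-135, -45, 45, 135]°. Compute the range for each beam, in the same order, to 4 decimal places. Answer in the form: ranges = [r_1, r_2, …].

beam 1: φ=-135°, α=75°
  dir = (cos 75°, sin 75°) = (0.2588, 0.9659); from cell (7,2)
  next x-line at t=3.0137, next y-line at t=0.7247; Δt_x=3.8637, Δt_y=1.0353
    y: enter (7,3) at t=0.7247
    y: enter (7,4) at t=1.7600
    y: enter (7,5) at t=2.7952 ← occupied
  → r_1 = 2.7952
beam 2: φ=-45°, α=165°
  dir = (cos 165°, sin 165°) = (-0.9659, 0.2588); from cell (7,2)
  next x-line at t=0.2278, next y-line at t=2.7046; Δt_x=1.0353, Δt_y=3.8637
    x: enter (6,2) at t=0.2278
    x: enter (5,2) at t=1.2630
    x: enter (4,2) at t=2.2983
    y: enter (4,3) at t=2.7046
    x: enter (3,3) at t=3.3336
    x: enter (2,3) at t=4.3689
    x: enter (1,3) at t=5.4041
    x: enter (0,3) at t=6.4394 ← occupied
  → r_2 = 6.4394
beam 3: φ=45°, α=255°
  dir = (cos 255°, sin 255°) = (-0.2588, -0.9659); from cell (7,2)
  next x-line at t=0.8500, next y-line at t=0.3106; Δt_x=3.8637, Δt_y=1.0353
    y: enter (7,1) at t=0.3106
    x: enter (6,1) at t=0.8500 ← occupied
  → r_3 = 0.8500
beam 4: φ=135°, α=345°
  dir = (cos 345°, sin 345°) = (0.9659, -0.2588); from cell (7,2)
  next x-line at t=0.8075, next y-line at t=1.1591; Δt_x=1.0353, Δt_y=3.8637
    x: enter (8,2) at t=0.8075 ← occupied
  → r_4 = 0.8075

ranges = [2.7952, 6.4394, 0.8500, 0.8075]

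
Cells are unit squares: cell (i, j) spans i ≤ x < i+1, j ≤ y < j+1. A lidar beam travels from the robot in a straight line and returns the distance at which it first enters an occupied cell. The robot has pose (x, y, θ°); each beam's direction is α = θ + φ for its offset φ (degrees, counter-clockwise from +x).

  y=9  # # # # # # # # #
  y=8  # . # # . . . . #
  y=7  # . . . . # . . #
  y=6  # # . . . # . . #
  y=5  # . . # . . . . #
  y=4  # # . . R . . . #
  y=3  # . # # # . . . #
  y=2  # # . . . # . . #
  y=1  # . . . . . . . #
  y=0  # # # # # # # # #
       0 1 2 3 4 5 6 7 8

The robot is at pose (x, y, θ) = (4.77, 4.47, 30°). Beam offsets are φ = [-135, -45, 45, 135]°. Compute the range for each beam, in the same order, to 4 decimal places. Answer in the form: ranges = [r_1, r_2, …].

beam 1: φ=-135°, α=255°
  dir = (cos 255°, sin 255°) = (-0.2588, -0.9659); from cell (4,4)
  next x-line at t=2.9751, next y-line at t=0.4866; Δt_x=3.8637, Δt_y=1.0353
    y: enter (4,3) at t=0.4866 ← occupied
  → r_1 = 0.4866
beam 2: φ=-45°, α=345°
  dir = (cos 345°, sin 345°) = (0.9659, -0.2588); from cell (4,4)
  next x-line at t=0.2381, next y-line at t=1.8159; Δt_x=1.0353, Δt_y=3.8637
    x: enter (5,4) at t=0.2381
    x: enter (6,4) at t=1.2734
    y: enter (6,3) at t=1.8159
    x: enter (7,3) at t=2.3087
    x: enter (8,3) at t=3.3439 ← occupied
  → r_2 = 3.3439
beam 3: φ=45°, α=75°
  dir = (cos 75°, sin 75°) = (0.2588, 0.9659); from cell (4,4)
  next x-line at t=0.8887, next y-line at t=0.5487; Δt_x=3.8637, Δt_y=1.0353
    y: enter (4,5) at t=0.5487
    x: enter (5,5) at t=0.8887
    y: enter (5,6) at t=1.5840 ← occupied
  → r_3 = 1.5840
beam 4: φ=135°, α=165°
  dir = (cos 165°, sin 165°) = (-0.9659, 0.2588); from cell (4,4)
  next x-line at t=0.7972, next y-line at t=2.0478; Δt_x=1.0353, Δt_y=3.8637
    x: enter (3,4) at t=0.7972
    x: enter (2,4) at t=1.8324
    y: enter (2,5) at t=2.0478
    x: enter (1,5) at t=2.8677
    x: enter (0,5) at t=3.9030 ← occupied
  → r_4 = 3.9030

ranges = [0.4866, 3.3439, 1.5840, 3.9030]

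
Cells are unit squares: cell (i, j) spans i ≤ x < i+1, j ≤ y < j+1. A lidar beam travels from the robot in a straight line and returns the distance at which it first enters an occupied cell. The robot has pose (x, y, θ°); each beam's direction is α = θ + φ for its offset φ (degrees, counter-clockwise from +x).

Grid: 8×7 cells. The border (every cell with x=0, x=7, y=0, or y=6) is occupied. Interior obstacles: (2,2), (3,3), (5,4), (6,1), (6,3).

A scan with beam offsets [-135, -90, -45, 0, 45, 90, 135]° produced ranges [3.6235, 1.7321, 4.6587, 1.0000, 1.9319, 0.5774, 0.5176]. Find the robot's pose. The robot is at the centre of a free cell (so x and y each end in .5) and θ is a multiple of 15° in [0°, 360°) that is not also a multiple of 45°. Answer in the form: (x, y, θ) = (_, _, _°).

Enumerate (i+0.5, j+0.5, θ) over the 25 free cells and 16 admissible headings. For each, cast all 7 beams and compare to the given ranges.
  (3.5, 4.5, 330°): beam 1 = 2.5882 ≠ 3.6235 ✗
  (2.5, 4.5, 120°): beam 2 = 3.0000 ≠ 1.7321 ✗
  (1.5, 2.5, 240°): beam 1 = 1.9319 ≠ 3.6235 ✗
  (3.5, 1.5, 240°): beam 1 = 1.5529 ≠ 3.6235 ✗
  (1.5, 3.5, 330°): beam 1 = 0.5176 ≠ 3.6235 ✗
  …
  (4.5, 5.5, 330°): r_1=3.6235, r_2=1.7321, r_3=4.6587, r_4=1.0000, r_5=1.9319, r_6=0.5774, r_7=0.5176 — all match ✓
Unique over the lattice → pose = (4.5, 5.5, 330°).

(x, y, θ) = (4.5, 5.5, 330°)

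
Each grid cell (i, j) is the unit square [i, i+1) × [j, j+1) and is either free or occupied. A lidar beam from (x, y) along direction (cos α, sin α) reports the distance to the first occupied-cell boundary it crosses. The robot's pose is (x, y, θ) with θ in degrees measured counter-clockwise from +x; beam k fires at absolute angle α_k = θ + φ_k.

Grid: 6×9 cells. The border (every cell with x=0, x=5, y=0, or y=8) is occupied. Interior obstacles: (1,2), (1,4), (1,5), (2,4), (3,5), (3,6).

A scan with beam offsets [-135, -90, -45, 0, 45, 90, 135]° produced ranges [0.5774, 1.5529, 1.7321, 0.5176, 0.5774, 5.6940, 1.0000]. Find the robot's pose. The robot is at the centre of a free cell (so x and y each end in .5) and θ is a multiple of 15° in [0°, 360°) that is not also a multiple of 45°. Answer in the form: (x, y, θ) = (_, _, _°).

The pose lattice has 22·16 = 352 candidates. Test each by forward raycasting.
  (3.5, 3.5, 300°): beam 1 = 1.9319 ≠ 0.5774 ✗
  (1.5, 6.5, 165°): beam 1 = 3.0000 ≠ 0.5774 ✗
  (3.5, 4.5, 75°): beam 1 = 3.0000 ≠ 0.5774 ✗
  (2.5, 5.5, 210°): beam 1 = 2.5882 ≠ 0.5774 ✗
  (1.5, 6.5, 75°): beam 3 = 3.0000 ≠ 1.7321 ✗
  …
  (4.5, 6.5, 165°): r_1=0.5774, r_2=1.5529, r_3=1.7321, r_4=0.5176, r_5=0.5774, r_6=5.6940, r_7=1.0000 — all match ✓
Only this pose fits every beam.

(x, y, θ) = (4.5, 6.5, 165°)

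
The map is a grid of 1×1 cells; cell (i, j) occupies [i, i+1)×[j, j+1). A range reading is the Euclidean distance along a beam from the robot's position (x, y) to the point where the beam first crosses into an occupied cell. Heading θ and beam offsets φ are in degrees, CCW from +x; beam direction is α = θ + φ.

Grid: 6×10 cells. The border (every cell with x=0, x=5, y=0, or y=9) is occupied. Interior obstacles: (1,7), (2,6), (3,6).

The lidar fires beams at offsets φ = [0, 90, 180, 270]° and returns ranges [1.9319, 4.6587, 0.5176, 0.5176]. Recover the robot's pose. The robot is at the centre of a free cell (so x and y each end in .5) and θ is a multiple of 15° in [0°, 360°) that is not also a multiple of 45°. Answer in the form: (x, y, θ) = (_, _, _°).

(x, y, θ) = (1.5, 1.5, 345°)

Candidates: 29 free-cell centres × 16 headings = 464 poses. Raycast each; keep the one whose scan matches to 4 dp.
  (1.5, 4.5, 120°): beam 1 = 1.0000 ≠ 1.9319 ✗
  (4.5, 1.5, 345°): beam 1 = 0.5176 ≠ 1.9319 ✗
  (4.5, 6.5, 330°): beam 1 = 0.5774 ≠ 1.9319 ✗
  …
  (1.5, 1.5, 345°): r_1=1.9319, r_2=4.6587, r_3=0.5176, r_4=0.5176 — all match ✓
Unique over the lattice → pose = (1.5, 1.5, 345°).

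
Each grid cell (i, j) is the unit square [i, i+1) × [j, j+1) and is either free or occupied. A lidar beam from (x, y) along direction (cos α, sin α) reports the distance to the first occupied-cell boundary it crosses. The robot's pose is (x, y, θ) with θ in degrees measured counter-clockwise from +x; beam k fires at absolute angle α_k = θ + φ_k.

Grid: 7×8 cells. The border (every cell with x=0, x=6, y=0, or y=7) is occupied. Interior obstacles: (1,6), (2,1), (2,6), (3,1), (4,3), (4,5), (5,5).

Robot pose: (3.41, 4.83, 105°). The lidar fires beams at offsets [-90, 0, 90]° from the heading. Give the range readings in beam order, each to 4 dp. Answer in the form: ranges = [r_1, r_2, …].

beam 1: φ=-90°, α=15°
  d=(0.9659,0.2588)  start (3,4)  tX=0.6108 tY=0.6568  stride 1/|dx|=1.0353 1/|dy|=3.8637
    cross x-line → (4,4), t=0.6108
    cross y-line → (4,5), t=0.6568 (wall)
  → r_1 = 0.6568
beam 2: φ=0°, α=105°
  d=(-0.2588,0.9659)  start (3,4)  tX=1.5841 tY=0.1760  stride 1/|dx|=3.8637 1/|dy|=1.0353
    cross y-line → (3,5), t=0.1760
    cross y-line → (3,6), t=1.2113
    cross x-line → (2,6), t=1.5841 (wall)
  → r_2 = 1.5841
beam 3: φ=90°, α=195°
  d=(-0.9659,-0.2588)  start (3,4)  tX=0.4245 tY=3.2069  stride 1/|dx|=1.0353 1/|dy|=3.8637
    cross x-line → (2,4), t=0.4245
    cross x-line → (1,4), t=1.4597
    cross x-line → (0,4), t=2.4950 (wall)
  → r_3 = 2.4950

ranges = [0.6568, 1.5841, 2.4950]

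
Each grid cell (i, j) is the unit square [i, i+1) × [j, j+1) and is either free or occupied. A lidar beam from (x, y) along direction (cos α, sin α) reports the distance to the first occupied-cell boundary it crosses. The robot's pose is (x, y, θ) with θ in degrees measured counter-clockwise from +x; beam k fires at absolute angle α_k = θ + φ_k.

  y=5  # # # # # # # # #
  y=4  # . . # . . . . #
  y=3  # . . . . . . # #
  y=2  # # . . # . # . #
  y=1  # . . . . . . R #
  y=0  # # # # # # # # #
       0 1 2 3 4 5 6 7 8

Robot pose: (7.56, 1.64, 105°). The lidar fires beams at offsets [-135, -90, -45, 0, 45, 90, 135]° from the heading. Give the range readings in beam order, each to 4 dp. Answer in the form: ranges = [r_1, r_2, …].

ranges = [0.5081, 0.4555, 0.8800, 1.4080, 0.7200, 2.4728, 0.7390]

beam 1: φ=-135°, α=330°
  cosα=0.8660 sinα=-0.5000 | (7,1) | tMaxX 0.5081 tMaxY 1.2800 | tΔX 1.1547 tΔY 2.0000
    t=0.5081 [x] (8,1) — stop
  → r_1 = 0.5081
beam 2: φ=-90°, α=15°
  cosα=0.9659 sinα=0.2588 | (7,1) | tMaxX 0.4555 tMaxY 1.3909 | tΔX 1.0353 tΔY 3.8637
    t=0.4555 [x] (8,1) — stop
  → r_2 = 0.4555
beam 3: φ=-45°, α=60°
  cosα=0.5000 sinα=0.8660 | (7,1) | tMaxX 0.8800 tMaxY 0.4157 | tΔX 2.0000 tΔY 1.1547
    t=0.4157 [y] (7,2)
    t=0.8800 [x] (8,2) — stop
  → r_3 = 0.8800
beam 4: φ=0°, α=105°
  cosα=-0.2588 sinα=0.9659 | (7,1) | tMaxX 2.1637 tMaxY 0.3727 | tΔX 3.8637 tΔY 1.0353
    t=0.3727 [y] (7,2)
    t=1.4080 [y] (7,3) — stop
  → r_4 = 1.4080
beam 5: φ=45°, α=150°
  cosα=-0.8660 sinα=0.5000 | (7,1) | tMaxX 0.6466 tMaxY 0.7200 | tΔX 1.1547 tΔY 2.0000
    t=0.6466 [x] (6,1)
    t=0.7200 [y] (6,2) — stop
  → r_5 = 0.7200
beam 6: φ=90°, α=195°
  cosα=-0.9659 sinα=-0.2588 | (7,1) | tMaxX 0.5798 tMaxY 2.4728 | tΔX 1.0353 tΔY 3.8637
    t=0.5798 [x] (6,1)
    t=1.6150 [x] (5,1)
    t=2.4728 [y] (5,0) — stop
  → r_6 = 2.4728
beam 7: φ=135°, α=240°
  cosα=-0.5000 sinα=-0.8660 | (7,1) | tMaxX 1.1200 tMaxY 0.7390 | tΔX 2.0000 tΔY 1.1547
    t=0.7390 [y] (7,0) — stop
  → r_7 = 0.7390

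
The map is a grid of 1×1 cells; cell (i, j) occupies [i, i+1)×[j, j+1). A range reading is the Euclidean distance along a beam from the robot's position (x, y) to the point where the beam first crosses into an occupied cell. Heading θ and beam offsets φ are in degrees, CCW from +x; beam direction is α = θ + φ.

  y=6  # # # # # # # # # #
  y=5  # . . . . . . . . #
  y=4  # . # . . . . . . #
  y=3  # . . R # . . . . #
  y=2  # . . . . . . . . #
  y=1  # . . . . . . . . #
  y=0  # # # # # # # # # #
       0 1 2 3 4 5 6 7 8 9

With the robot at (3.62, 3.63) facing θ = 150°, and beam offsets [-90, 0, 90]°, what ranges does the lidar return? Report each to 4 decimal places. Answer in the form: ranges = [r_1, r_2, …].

ranges = [2.7366, 0.7400, 3.0369]

beam 1: φ=-90°, α=60°
  direction (0.5000, 0.8660); cell (3,3); t to first gridline: x 0.7600, y 0.4272 (then +2.0000 / +1.1547)
    (3,4) via y @ 0.4272
    (4,4) via x @ 0.7600
    (4,5) via y @ 1.5819
    (4,6) via y @ 2.7366  # hit
  → r_1 = 2.7366
beam 2: φ=0°, α=150°
  direction (-0.8660, 0.5000); cell (3,3); t to first gridline: x 0.7159, y 0.7400 (then +1.1547 / +2.0000)
    (2,3) via x @ 0.7159
    (2,4) via y @ 0.7400  # hit
  → r_2 = 0.7400
beam 3: φ=90°, α=240°
  direction (-0.5000, -0.8660); cell (3,3); t to first gridline: x 1.2400, y 0.7275 (then +2.0000 / +1.1547)
    (3,2) via y @ 0.7275
    (2,2) via x @ 1.2400
    (2,1) via y @ 1.8822
    (2,0) via y @ 3.0369  # hit
  → r_3 = 3.0369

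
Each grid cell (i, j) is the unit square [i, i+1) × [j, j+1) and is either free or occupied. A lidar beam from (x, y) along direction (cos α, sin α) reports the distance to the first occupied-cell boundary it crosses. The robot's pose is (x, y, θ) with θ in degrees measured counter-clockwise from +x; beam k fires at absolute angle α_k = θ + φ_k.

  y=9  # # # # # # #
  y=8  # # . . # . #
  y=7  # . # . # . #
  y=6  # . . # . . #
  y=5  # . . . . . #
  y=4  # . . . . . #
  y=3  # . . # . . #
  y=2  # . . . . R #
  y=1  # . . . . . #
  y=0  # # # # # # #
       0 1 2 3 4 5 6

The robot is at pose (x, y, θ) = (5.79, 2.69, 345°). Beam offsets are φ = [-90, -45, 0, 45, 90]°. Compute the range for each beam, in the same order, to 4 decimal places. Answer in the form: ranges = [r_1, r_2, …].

ranges = [1.7496, 0.4200, 0.2174, 0.2425, 0.8114]

beam 1: φ=-90°, α=255°
  dir = (cos 255°, sin 255°) = (-0.2588, -0.9659); from cell (5,2)
  next x-line at t=3.0523, next y-line at t=0.7143; Δt_x=3.8637, Δt_y=1.0353
    y: enter (5,1) at t=0.7143
    y: enter (5,0) at t=1.7496 ← occupied
  → r_1 = 1.7496
beam 2: φ=-45°, α=300°
  dir = (cos 300°, sin 300°) = (0.5000, -0.8660); from cell (5,2)
  next x-line at t=0.4200, next y-line at t=0.7967; Δt_x=2.0000, Δt_y=1.1547
    x: enter (6,2) at t=0.4200 ← occupied
  → r_2 = 0.4200
beam 3: φ=0°, α=345°
  dir = (cos 345°, sin 345°) = (0.9659, -0.2588); from cell (5,2)
  next x-line at t=0.2174, next y-line at t=2.6660; Δt_x=1.0353, Δt_y=3.8637
    x: enter (6,2) at t=0.2174 ← occupied
  → r_3 = 0.2174
beam 4: φ=45°, α=30°
  dir = (cos 30°, sin 30°) = (0.8660, 0.5000); from cell (5,2)
  next x-line at t=0.2425, next y-line at t=0.6200; Δt_x=1.1547, Δt_y=2.0000
    x: enter (6,2) at t=0.2425 ← occupied
  → r_4 = 0.2425
beam 5: φ=90°, α=75°
  dir = (cos 75°, sin 75°) = (0.2588, 0.9659); from cell (5,2)
  next x-line at t=0.8114, next y-line at t=0.3209; Δt_x=3.8637, Δt_y=1.0353
    y: enter (5,3) at t=0.3209
    x: enter (6,3) at t=0.8114 ← occupied
  → r_5 = 0.8114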